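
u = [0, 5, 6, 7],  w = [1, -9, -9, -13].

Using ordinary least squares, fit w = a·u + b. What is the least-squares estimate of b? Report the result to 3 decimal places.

b = 1.034

The normal system AᵀA·[a, b]ᵀ = Aᵀw is [[110, 18]; [18, 4]]·[a, b]ᵀ = [-190, -30]ᵀ.
Eliminating b: 4·(row 1) − 18·(row 2) gives 116·a = 4·(-190) − 18·(-30) = -220, so a = -55/29.
Then b = ((-30) − 18·(-55/29))/4 = 30/29.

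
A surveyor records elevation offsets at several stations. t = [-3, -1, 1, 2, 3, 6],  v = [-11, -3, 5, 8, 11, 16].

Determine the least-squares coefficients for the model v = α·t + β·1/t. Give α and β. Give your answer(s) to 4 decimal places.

Compute the Gram sums: Σt·t = 60, Σt·1/t = 6, Σ1/t·1/t = 5/2.
Moment sums: Σt·v = 186, Σ1/t·v = 22.
Normal equations: [[60, 6]; [6, 5/2]]·[α, β]ᵀ = [186, 22]ᵀ.
det = 60·(5/2) − 6² = 114.
α = (186·(5/2) − 6·22)/114 = 111/38; β = (60·22 − 6·186)/114 = 34/19.

α = 2.9211, β = 1.7895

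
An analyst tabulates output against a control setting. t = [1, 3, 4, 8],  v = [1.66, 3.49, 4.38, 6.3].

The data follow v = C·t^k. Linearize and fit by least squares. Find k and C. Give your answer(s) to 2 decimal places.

With ln vᵢ as the transformed response and ln tᵢ as the regressor:
Sums: Σln t = 4.5643, Σ(ln t)² = 7.4528, Σln v = 5.0743, Σln t·ln v = 7.2481.
Normal system: [[7.4528, 4.5643]; [4.5643, 4]]·[k, ln C]ᵀ = [7.2481, 5.0743]ᵀ.
Slope k = (n·Σln t·ln v − Σln t·Σln v)/(n·Σ(ln t)² − (Σln t)²) = (4·7.2481 − 4.5643·5.0743)/8.9781 = 0.64952; ln C = (Σln v − k·Σln t)/n = 0.52742, so C = exp(0.52742) = 1.69456.

k = 0.65, C = 1.69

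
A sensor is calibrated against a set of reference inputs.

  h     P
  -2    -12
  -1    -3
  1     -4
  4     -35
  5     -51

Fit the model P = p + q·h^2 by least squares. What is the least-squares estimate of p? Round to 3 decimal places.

From the data, Σ1 = 5, Σh^2 = 47, Σh^2·h^2 = 899.
And ΣP = -105, Σh^2·P = -1890.
Normal equations: [[5, 47]; [47, 899]]·[p, q]ᵀ = [-105, -1890]ᵀ.
Determinant 5·899 − 47² = 2286.
p = ((-105)·899 − 47·(-1890))/2286 = -1855/762; q = (5·(-1890) − 47·(-105))/2286 = -1505/762.

p = -2.434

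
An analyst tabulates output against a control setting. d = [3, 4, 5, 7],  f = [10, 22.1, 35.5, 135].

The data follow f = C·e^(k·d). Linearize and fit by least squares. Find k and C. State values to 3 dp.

k = 0.637, C = 1.553

Linearized form: ln f = k·d + ln C. From the 4 transformed points,
AᵀA = [[99.0000, 19.0000]; [19.0000, 4]], rhs = [71.4747, 13.8730]ᵀ  (here Σd = 19.0000, Σ(d)² = 99.0000, Σln f = 13.8730, Σd·ln f = 71.4747).
Slope k = (n·Σd·ln f − Σd·Σln f)/(n·Σ(d)² − (Σd)²) = (4·71.4747 − 19.0000·13.8730)/35.0000 = 0.63749; ln C = (Σln f − k·Σd)/n = 0.44016, so C = exp(0.44016) = 1.55296.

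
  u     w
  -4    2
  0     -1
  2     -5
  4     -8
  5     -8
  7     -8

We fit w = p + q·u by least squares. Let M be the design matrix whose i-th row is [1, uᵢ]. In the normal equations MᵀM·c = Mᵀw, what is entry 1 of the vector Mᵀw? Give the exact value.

-28

Entry 1 ↔ basis 1, so (Mᵀw)_{1} = Σᵢ wᵢ = (1)·(2) + (1)·(-1) + (1)·(-5) + (1)·(-8) + (1)·(-8) + (1)·(-8) = -28.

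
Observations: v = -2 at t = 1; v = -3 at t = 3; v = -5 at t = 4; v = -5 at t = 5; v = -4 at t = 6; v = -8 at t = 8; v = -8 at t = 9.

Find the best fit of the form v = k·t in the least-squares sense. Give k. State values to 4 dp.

Forming XᵀX = [[232]] and Xᵀv = [-216]ᵀ gives XᵀX·[k]ᵀ = Xᵀv.
k = (-216)/232 = -0.931034.

k = -0.9310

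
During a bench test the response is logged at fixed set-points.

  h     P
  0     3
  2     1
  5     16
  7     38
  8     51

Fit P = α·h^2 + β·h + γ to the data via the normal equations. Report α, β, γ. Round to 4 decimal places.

α = 1.1428, β = -3.0681, γ = 2.8430

Sums needed: Σh^2·h^2 = 7138, Σh^2·h = 988, Σh^2 = 142, Σh·h = 142, Σh = 22, Σ1 = 5.
Right-hand side: Σh^2·P = 5530, Σh·P = 756, ΣP = 109.
AᵀA·[α, β, γ]ᵀ = AᵀP becomes [[7138, 988, 142]; [988, 142, 22]; [142, 22, 5]]·[α, β, γ]ᵀ = [5530, 756, 109]ᵀ.
Inverting the 3×3 Gram matrix, [α, β, γ]ᵀ = [12058/10551, -32371/10551, 9999/3517]ᵀ.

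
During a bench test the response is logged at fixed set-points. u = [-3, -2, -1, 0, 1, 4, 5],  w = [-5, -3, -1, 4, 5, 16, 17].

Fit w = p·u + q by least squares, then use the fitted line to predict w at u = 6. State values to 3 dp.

Normal-equation sums: Σu·u = 56, Σu = 4, Σ1 = 7.
For Aᵀw: Σu·w = 176, Σw = 33.
AᵀA·[p, q]ᵀ = Aᵀw becomes [[56, 4]; [4, 7]]·[p, q]ᵀ = [176, 33]ᵀ.
Determinant 56·7 − 4² = 376.
p = (176·7 − 4·33)/376 = 275/94; q = (56·33 − 4·176)/376 = 143/47.
At u = 6: ŵ = (275/94)·(6) + (143/47)·(1) = 968/47.

ŵ = 20.596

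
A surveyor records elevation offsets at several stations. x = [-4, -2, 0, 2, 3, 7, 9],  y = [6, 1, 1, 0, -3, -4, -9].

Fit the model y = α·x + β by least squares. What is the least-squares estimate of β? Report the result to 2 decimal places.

MᵀM·[α, β]ᵀ = Mᵀy reads: 163·α + 15·β = -144;  15·α + 7·β = -8.
Δ = 163·7 − 15² = 916.
α = ((-144)·7 − 15·(-8))/916 = -222/229; β = (163·(-8) − 15·(-144))/916 = 214/229.

β = 0.93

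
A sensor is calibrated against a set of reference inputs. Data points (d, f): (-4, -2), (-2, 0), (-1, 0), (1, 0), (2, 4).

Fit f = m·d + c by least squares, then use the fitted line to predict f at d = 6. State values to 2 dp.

From the data, Σd·d = 26, Σd = -4, Σ1 = 5.
For Aᵀf: Σd·f = 16, Σf = 2.
So AᵀA·[m, c]ᵀ = Aᵀf: [[26, -4]; [-4, 5]]·[m, c]ᵀ = [16, 2]ᵀ.
Δ = 26·5 − (-4)² = 114.
m = (16·5 − (-4)·2)/114 = 44/57; c = (26·2 − (-4)·16)/114 = 58/57.
At d = 6: f̂ = (44/57)·(6) + (58/57)·(1) = 322/57.

f̂ = 5.65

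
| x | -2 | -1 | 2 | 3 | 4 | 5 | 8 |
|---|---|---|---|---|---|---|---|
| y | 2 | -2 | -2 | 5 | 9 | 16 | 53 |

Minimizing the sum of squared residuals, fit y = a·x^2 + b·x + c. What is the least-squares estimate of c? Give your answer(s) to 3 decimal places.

c = -3.493

With design matrix A, AᵀA = [[5091, 727, 123]; [727, 123, 19]; [123, 19, 7]] and Aᵀy = [3979, 549, 81]ᵀ.
Row-reducing yields a = 46507/47866, b = -17704/23933, c = -23887/6838.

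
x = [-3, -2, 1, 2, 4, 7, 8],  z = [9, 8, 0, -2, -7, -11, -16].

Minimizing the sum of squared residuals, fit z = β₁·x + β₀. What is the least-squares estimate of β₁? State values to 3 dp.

β₁ = -2.212

The normal equations are: 147·β₁ + 17·β₀ = -280;  17·β₁ + 7·β₀ = -19.
(Σx·x = 147, Σx = 17, Σ1 = 7, Σx·z = -280, Σz = -19.)
Eliminating β₀: 7·(row 1) − 17·(row 2) gives 740·β₁ = 7·(-280) − 17·(-19) = -1637, so β₁ = -1637/740.
Then β₀ = ((-19) − 17·(-1637/740))/7 = 1967/740.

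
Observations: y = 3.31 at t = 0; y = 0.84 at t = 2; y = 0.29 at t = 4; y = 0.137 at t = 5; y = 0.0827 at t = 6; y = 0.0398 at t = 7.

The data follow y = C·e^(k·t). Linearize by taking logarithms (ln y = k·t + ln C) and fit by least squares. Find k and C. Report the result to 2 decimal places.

k = -0.62, C = 3.19

With ln yᵢ as the transformed response and tᵢ as the regressor:
Σt = 24.0000, Σ(t)² = 130.0000, Σln y = -7.9195, Σt·ln y = -52.7615.
Equations: 130.0000·k + 24.0000·ln C = -52.7615;  24.0000·k + 6·ln C = -7.9195.
Δ = 130.0000·6 − (24.0000)² = 204.0000; k = (-52.7615·6 − 24.0000·-7.9195)/204.0000 = -0.62011, ln C = (130.0000·-7.9195 − 24.0000·-52.7615)/204.0000 = 1.16051, so C = exp(1.16051) = 3.19156.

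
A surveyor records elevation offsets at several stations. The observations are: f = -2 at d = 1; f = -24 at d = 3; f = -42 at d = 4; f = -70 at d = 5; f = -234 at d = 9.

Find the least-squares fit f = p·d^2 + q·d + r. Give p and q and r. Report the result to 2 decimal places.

The normal system AᵀA·[p, q, r]ᵀ = Aᵀf is [[7524, 946, 132]; [946, 132, 22]; [132, 22, 5]]·[p, q, r]ᵀ = [-21594, -2698, -372]ᵀ.
Solving the 3×3 system (Gaussian elimination) gives p = -3053/1001, q = 1497/1001, r = -6/13.

p = -3.05, q = 1.50, r = -0.46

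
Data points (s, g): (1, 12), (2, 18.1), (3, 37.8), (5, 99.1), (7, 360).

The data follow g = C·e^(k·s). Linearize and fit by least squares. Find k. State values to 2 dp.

k = 0.57

Linearized form: ln g = k·s + ln C. From the 5 transformed points,
Sums: Σs = 18.0000, Σ(s)² = 88.0000, Σln g = 19.4954, Σs·ln g = 83.3570.
Normal system: [[88.0000, 18.0000]; [18.0000, 5]]·[k, ln C]ᵀ = [83.3570, 19.4954]ᵀ.
Slope k = (n·Σs·ln g − Σs·Σln g)/(n·Σ(s)² − (Σs)²) = (5·83.3570 − 18.0000·19.4954)/116.0000 = 0.56783; ln C = (Σln g − k·Σs)/n = 1.85487.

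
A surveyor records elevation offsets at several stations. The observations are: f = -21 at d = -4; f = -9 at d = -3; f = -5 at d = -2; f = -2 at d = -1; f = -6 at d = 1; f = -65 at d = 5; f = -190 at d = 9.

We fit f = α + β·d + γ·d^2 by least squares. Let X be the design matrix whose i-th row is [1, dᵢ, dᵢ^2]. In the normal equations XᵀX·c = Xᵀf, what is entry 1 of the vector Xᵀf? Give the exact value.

Entry 1 ↔ basis 1, so (Xᵀf)_{1} = Σᵢ fᵢ = (1)·(-21) + (1)·(-9) + (1)·(-5) + (1)·(-2) + (1)·(-6) + (1)·(-65) + (1)·(-190) = -298.

-298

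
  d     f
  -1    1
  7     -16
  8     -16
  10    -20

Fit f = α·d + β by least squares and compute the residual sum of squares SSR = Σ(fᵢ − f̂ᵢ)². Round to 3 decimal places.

SSR = 2.393

AᵀA·[α, β]ᵀ = Aᵀf reads: 214·α + 24·β = -441;  24·α + 4·β = -51.
(Σd·d = 214, Σd = 24, Σ1 = 4, Σd·f = -441, Σf = -51.)
Determinant 214·4 − 24² = 280.
α = ((-441)·4 − 24·(-51))/280 = -27/14; β = (214·(-51) − 24·(-441))/280 = -33/28.
Residuals: 1/4, -37/28, 17/28, 13/28; SSR = 67/28.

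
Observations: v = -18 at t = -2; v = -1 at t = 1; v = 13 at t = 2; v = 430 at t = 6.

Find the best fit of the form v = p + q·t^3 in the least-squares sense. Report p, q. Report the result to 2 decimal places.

p = -2.65, q = 2.00

Entries of XᵀX: Σ1 = 4, Σt^3 = 217, Σt^3·t^3 = 46785.
Moment sums: Σv = 424, Σt^3·v = 93127.
Normal equations: [[4, 217]; [217, 46785]]·[p, q]ᵀ = [424, 93127]ᵀ.
det = 4·46785 − 217² = 140051.
p = (424·46785 − 217·93127)/140051 = -371719/140051; q = (4·93127 − 217·424)/140051 = 280500/140051.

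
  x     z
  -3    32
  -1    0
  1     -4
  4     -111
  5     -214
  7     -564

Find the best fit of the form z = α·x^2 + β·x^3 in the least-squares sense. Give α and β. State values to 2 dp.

Sums needed: Σx^2·x^2 = 3365, Σx^2·x^3 = 20713, Σx^3·x^3 = 138101.
Right-hand side: Σx^2·z = -34478, Σx^3·z = -228174.
det = 3365·138101 − 20713² = 35681496.
α = ((-34478)·138101 − 20713·(-228174))/35681496 = -4409777/4460187; β = (3365·(-228174) − 20713·(-34478))/35681496 = -6707837/4460187.

α = -0.99, β = -1.50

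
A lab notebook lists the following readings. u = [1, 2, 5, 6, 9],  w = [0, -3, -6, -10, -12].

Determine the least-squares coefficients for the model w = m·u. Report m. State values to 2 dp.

From the data, Σu·u = 147.
Right-hand side: Σu·w = -204.
So XᵀX·[m]ᵀ = Xᵀw: [[147]]·[m]ᵀ = [-204]ᵀ.
m = (-204)/147 = -1.38776.

m = -1.39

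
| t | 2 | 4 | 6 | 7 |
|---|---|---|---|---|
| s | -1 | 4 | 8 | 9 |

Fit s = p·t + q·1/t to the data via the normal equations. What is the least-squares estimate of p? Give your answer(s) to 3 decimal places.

Entries of MᵀM: Σt·t = 105, Σt·1/t = 4, Σ1/t·1/t = 2545/7056.
And Σt·s = 125, Σ1/t·s = 131/42.
Normal equations: [[105, 4]; [4, 2545/7056]]·[p, q]ᵀ = [125, 131/42]ᵀ.
Eliminating q: (2545/7056)·(row 1) − 4·(row 2) gives (7349/336)·p = (2545/7056)·125 − 4·(131/42) = 230093/7056, so p = 230093/154329.
Then q = ((131/42) − 4·(230093/154329))/(2545/7056) = -57960/7349.

p = 1.491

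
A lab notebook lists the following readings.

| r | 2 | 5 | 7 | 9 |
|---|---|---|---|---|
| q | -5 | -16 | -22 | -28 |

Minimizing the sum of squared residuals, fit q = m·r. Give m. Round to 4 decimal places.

m = -3.1195

From the data, Σr·r = 159.
Moment sums: Σr·q = -496.
XᵀX·[m]ᵀ = Xᵀq becomes [[159]]·[m]ᵀ = [-496]ᵀ.
Hence m = -496 / 159 ≈ -3.1195.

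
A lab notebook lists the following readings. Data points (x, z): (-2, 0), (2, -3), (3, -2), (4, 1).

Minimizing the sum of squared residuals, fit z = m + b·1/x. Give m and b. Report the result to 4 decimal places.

m = -0.6696, b = -2.2655

From the data, Σ1 = 4, Σ1/x = 7/12, Σ1/x·1/x = 97/144.
Right-hand side: Σz = -4, Σ1/x·z = -23/12.
Eliminating b: (97/144)·(row 1) − (7/12)·(row 2) gives (113/48)·m = (97/144)·(-4) − (7/12)·(-23/12) = -227/144, so m = -227/339.
Then b = ((-23/12) − (7/12)·(-227/339))/(97/144) = -256/113.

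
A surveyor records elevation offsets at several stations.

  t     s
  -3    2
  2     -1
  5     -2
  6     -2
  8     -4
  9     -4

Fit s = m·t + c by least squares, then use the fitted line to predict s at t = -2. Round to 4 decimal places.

Entries of XᵀX: Σt·t = 219, Σt = 27, Σ1 = 6.
Moment sums: Σt·s = -98, Σs = -11.
Normal equations: [[219, 27]; [27, 6]]·[m, c]ᵀ = [-98, -11]ᵀ.
Eliminating c: 6·(row 1) − 27·(row 2) gives 585·m = 6·(-98) − 27·(-11) = -291, so m = -97/195.
Then c = ((-11) − 27·(-97/195))/6 = 79/195.
At t = -2: ŝ = (-97/195)·(-2) + (79/195)·(1) = 7/5.

ŝ = 1.4000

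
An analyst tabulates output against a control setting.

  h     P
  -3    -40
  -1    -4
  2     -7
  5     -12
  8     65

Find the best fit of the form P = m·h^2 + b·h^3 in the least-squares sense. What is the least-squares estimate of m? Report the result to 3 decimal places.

m = -2.954

Setting ∂/∂m … = 0 gives: 4819·m + 35681·b = 3468;  35681·m + 278563·b = 32808.
Determinant 4819·278563 − 35681² = 69261336.
m = (3468·278563 − 35681·32808)/69261336 = -17047147/5771778; b = (4819·32808 − 35681·3468)/69261336 = 2863337/5771778.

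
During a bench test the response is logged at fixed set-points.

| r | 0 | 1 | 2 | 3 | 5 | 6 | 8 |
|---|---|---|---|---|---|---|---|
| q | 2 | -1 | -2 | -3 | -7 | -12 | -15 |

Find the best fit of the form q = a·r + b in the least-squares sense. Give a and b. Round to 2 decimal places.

a = -2.12, b = 2.14

Entries of AᵀA: Σr·r = 139, Σr = 25, Σ1 = 7.
And Σr·q = -241, Σq = -38.
Eliminating b: 7·(row 1) − 25·(row 2) gives 348·a = 7·(-241) − 25·(-38) = -737, so a = -737/348.
Then b = ((-38) − 25·(-737/348))/7 = 743/348.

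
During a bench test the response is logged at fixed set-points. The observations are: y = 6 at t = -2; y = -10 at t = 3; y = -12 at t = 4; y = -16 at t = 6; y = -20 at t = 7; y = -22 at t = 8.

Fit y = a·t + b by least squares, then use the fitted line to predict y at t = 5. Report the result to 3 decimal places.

Normal-equation sums: Σt·t = 178, Σt = 26, Σ1 = 6.
And Σt·y = -502, Σy = -74.
MᵀM·[a, b]ᵀ = Mᵀy becomes [[178, 26]; [26, 6]]·[a, b]ᵀ = [-502, -74]ᵀ.
det = 178·6 − 26² = 392.
a = ((-502)·6 − 26·(-74))/392 = -136/49; b = (178·(-74) − 26·(-502))/392 = -15/49.
At t = 5: ŷ = (-136/49)·(5) + (-15/49)·(1) = -695/49.

ŷ = -14.184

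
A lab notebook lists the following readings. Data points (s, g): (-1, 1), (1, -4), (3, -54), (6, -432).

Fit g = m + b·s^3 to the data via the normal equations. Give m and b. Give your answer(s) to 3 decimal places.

m = -1.088, b = -1.994

Compute the Gram sums: Σ1 = 4, Σs^3 = 243, Σs^3·s^3 = 47387.
Moment sums: Σg = -489, Σs^3·g = -94775.
Normal equations: [[4, 243]; [243, 47387]]·[m, b]ᵀ = [-489, -94775]ᵀ.
Δ = 4·47387 − 243² = 130499.
m = ((-489)·47387 − 243·(-94775))/130499 = -141918/130499; b = (4·(-94775) − 243·(-489))/130499 = -260273/130499.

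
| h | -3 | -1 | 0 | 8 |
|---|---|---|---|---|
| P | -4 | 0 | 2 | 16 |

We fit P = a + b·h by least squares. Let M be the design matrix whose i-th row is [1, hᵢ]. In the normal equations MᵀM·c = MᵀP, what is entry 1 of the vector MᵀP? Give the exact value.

Entry 1 ↔ basis 1, so (MᵀP)_{1} = Σᵢ Pᵢ = (1)·(-4) + (1)·(0) + (1)·(2) + (1)·(16) = 14.

14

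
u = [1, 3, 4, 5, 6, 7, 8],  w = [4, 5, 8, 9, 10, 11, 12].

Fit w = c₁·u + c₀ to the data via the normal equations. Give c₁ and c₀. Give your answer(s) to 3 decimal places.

c₁ = 1.217, c₀ = 2.516

The normal system MᵀM·[c₁, c₀]ᵀ = Mᵀw is [[200, 34]; [34, 7]]·[c₁, c₀]ᵀ = [329, 59]ᵀ.
Eliminating c₀: 7·(row 1) − 34·(row 2) gives 244·c₁ = 7·329 − 34·59 = 297, so c₁ = 297/244.
Then c₀ = (59 − 34·(297/244))/7 = 307/122.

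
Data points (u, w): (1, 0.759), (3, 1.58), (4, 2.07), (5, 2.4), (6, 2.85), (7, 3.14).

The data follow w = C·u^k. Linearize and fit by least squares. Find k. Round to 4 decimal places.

Taking logs, ln w = k·ln u + ln C, so regress ln w on ln u.
AᵀA = [[12.7160, 7.8320]; [7.8320, 6]], rhs = [7.0232, 3.9762]ᵀ  (here Σln u = 7.8320, Σ(ln u)² = 12.7160, Σln w = 3.9762, Σln u·ln w = 7.0232).
Solving (det = 14.9557): k = 0.73534, ln C = -0.29716.

k = 0.7353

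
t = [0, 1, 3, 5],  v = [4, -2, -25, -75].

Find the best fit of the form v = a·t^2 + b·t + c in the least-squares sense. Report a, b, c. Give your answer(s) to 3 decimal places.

a = -2.933, b = -0.928, c = 3.256

Normal-equation sums: Σt^2·t^2 = 707, Σt^2·t = 153, Σt^2 = 35, Σt·t = 35, Σt = 9, Σ1 = 4.
And Σt^2·v = -2102, Σt·v = -452, Σv = -98.
Inverting the 3×3 Gram matrix, [a, b, c]ᵀ = [-2335/796, -739/796, 648/199]ᵀ.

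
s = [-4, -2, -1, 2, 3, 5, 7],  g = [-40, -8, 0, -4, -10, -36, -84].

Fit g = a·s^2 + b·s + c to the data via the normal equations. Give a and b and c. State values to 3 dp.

a = -2.066, b = 2.129, c = 2.829

From the data, Σs^2·s^2 = 3396, Σs^2·s = 430, Σs^2 = 108, Σs·s = 108, Σs = 10, Σ1 = 7.
Moment sums: Σs^2·g = -5794, Σs·g = -630, Σg = -182.
MᵀM·[a, b, c]ᵀ = Mᵀg becomes [[3396, 430, 108]; [430, 108, 10]; [108, 10, 7]]·[a, b, c]ᵀ = [-5794, -630, -182]ᵀ.
Inverting the 3×3 Gram matrix, [a, b, c]ᵀ = [-311179/150641, 320755/150641, 426160/150641]ᵀ.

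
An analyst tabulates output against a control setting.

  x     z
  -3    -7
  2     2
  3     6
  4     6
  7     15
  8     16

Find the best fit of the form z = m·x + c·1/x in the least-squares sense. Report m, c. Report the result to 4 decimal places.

Compute the Gram sums: Σx·x = 151, Σx·1/x = 6, Σ1/x·1/x = 16109/28224.
Right-hand side: Σx·z = 300, Σ1/x·z = 461/42.
AᵀA·[m, c]ᵀ = Aᵀz becomes [[151, 6]; [6, 16109/28224]]·[m, c]ᵀ = [300, 461/42]ᵀ.
det = 151·(16109/28224) − 6² = 1416395/28224.
m = (300·(16109/28224) − 6·(461/42))/(1416395/28224) = 2973948/1416395; c = (151·(461/42) − 6·300)/(1416395/28224) = -4024608/1416395.

m = 2.0997, c = -2.8414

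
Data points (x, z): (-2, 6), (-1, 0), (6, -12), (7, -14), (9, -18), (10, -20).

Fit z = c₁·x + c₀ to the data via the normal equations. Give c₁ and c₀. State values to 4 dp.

c₁ = -2.0153, c₀ = 0.0739

Forming AᵀA = [[271, 29]; [29, 6]] and Aᵀz = [-544, -58]ᵀ gives AᵀA·[c₁, c₀]ᵀ = Aᵀz.
det = 271·6 − 29² = 785.
c₁ = ((-544)·6 − 29·(-58))/785 = -1582/785; c₀ = (271·(-58) − 29·(-544))/785 = 58/785.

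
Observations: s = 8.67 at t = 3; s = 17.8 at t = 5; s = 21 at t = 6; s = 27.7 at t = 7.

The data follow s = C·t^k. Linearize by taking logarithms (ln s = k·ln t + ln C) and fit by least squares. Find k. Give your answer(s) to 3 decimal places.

With ln sᵢ as the transformed response and ln tᵢ as the regressor:
Over the data: Σln t = 6.4457, Σ(ln t)² = 10.7942, Σln s = 11.4050, Σln t·ln s = 18.9250.
Normal system: [[10.7942, 6.4457]; [6.4457, 4]]·[k, ln C]ᵀ = [18.9250, 11.4050]ᵀ.
Δ = 10.7942·4 − (6.4457)² = 1.6295; k = (18.9250·4 − 6.4457·11.4050)/1.6295 = 1.34178, ln C = (10.7942·11.4050 − 6.4457·18.9250)/1.6295 = 0.68907.

k = 1.342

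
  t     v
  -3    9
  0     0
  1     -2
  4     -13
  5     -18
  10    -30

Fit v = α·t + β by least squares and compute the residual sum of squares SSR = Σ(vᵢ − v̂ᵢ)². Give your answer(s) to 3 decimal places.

With design matrix M, MᵀM = [[151, 17]; [17, 6]] and Mᵀv = [-471, -54]ᵀ.
Δ = 151·6 − 17² = 617.
α = ((-471)·6 − 17·(-54))/617 = -1908/617; β = (151·(-54) − 17·(-471))/617 = -147/617.
Residuals: -24/617, 147/617, 821/617, -242/617, -1419/617, 717/617; SSR = 5320/617.

SSR = 8.622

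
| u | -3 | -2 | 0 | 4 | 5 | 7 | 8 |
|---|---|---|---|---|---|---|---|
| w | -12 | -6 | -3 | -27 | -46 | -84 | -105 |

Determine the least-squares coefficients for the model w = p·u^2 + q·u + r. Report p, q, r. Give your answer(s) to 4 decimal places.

p = -1.5028, q = -0.9938, r = -1.8780

The normal equations are: 7475·p + 1009·q + 167·r = -12550;  1009·p + 167·q + 19·r = -1718;  167·p + 19·q + 7·r = -283.
Inverting the 3×3 Gram matrix, [p, q, r]ᵀ = [-165031/109814, -109137/109814, -103113/54907]ᵀ.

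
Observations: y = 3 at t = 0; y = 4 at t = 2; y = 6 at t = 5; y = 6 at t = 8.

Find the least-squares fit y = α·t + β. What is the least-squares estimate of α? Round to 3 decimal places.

Forming AᵀA = [[93, 15]; [15, 4]] and Aᵀy = [86, 19]ᵀ gives AᵀA·[α, β]ᵀ = Aᵀy.
Eliminating β: 4·(row 1) − 15·(row 2) gives 147·α = 4·86 − 15·19 = 59, so α = 59/147.
Then β = (19 − 15·(59/147))/4 = 159/49.

α = 0.401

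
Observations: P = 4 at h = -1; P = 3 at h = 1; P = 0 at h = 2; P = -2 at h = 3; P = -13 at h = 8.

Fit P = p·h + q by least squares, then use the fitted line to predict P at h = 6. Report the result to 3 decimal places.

Normal-equation sums: Σh·h = 79, Σh = 13, Σ1 = 5.
Right-hand side: Σh·P = -111, ΣP = -8.
AᵀA·[p, q]ᵀ = AᵀP becomes [[79, 13]; [13, 5]]·[p, q]ᵀ = [-111, -8]ᵀ.
Eliminating q: 5·(row 1) − 13·(row 2) gives 226·p = 5·(-111) − 13·(-8) = -451, so p = -451/226.
Then q = ((-8) − 13·(-451/226))/5 = 811/226.
At h = 6: P̂ = (-451/226)·(6) + (811/226)·(1) = -1895/226.

P̂ = -8.385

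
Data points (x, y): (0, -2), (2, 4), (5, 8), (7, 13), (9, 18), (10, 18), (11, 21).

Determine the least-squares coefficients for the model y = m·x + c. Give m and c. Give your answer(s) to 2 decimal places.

m = 2.02, c = -1.28

The normal system AᵀA·[m, c]ᵀ = Aᵀy is [[380, 44]; [44, 7]]·[m, c]ᵀ = [712, 80]ᵀ.
Determinant 380·7 − 44² = 724.
m = (712·7 − 44·80)/724 = 366/181; c = (380·80 − 44·712)/724 = -232/181.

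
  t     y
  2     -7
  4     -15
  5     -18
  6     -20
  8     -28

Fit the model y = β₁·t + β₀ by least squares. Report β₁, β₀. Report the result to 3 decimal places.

β₁ = -3.400, β₀ = -0.600

The normal system MᵀM·[β₁, β₀]ᵀ = Mᵀy is [[145, 25]; [25, 5]]·[β₁, β₀]ᵀ = [-508, -88]ᵀ.
Eliminating β₀: 5·(row 1) − 25·(row 2) gives 100·β₁ = 5·(-508) − 25·(-88) = -340, so β₁ = -17/5.
Then β₀ = ((-88) − 25·(-17/5))/5 = -3/5.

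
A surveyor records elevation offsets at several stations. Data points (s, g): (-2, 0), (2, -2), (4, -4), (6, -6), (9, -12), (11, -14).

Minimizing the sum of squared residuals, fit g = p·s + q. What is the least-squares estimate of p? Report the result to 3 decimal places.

p = -1.143

The normal system XᵀX·[p, q]ᵀ = Xᵀg is [[262, 30]; [30, 6]]·[p, q]ᵀ = [-318, -38]ᵀ.
Δ = 262·6 − 30² = 672.
p = ((-318)·6 − 30·(-38))/672 = -8/7; q = (262·(-38) − 30·(-318))/672 = -13/21.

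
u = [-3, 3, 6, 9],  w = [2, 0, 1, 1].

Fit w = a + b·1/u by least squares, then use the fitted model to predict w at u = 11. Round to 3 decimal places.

From the data, Σ1 = 4, Σ1/u = 5/18, Σ1/u·1/u = 85/324.
For Xᵀw: Σw = 4, Σ1/u·w = -7/18.
XᵀX·[a, b]ᵀ = Xᵀw becomes [[4, 5/18]; [5/18, 85/324]]·[a, b]ᵀ = [4, -7/18]ᵀ.
Eliminating b: (85/324)·(row 1) − (5/18)·(row 2) gives (35/36)·a = (85/324)·4 − (5/18)·(-7/18) = 125/108, so a = 25/21.
Then b = ((-7/18) − (5/18)·(25/21))/(85/324) = -96/35.
At u = 11: ŵ = (25/21)·(1) + (-96/35)·(1/11) = 1087/1155.

ŵ = 0.941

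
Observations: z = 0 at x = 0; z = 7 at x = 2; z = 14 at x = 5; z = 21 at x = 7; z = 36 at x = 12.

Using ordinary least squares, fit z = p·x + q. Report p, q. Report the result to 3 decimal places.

Compute the Gram sums: Σx·x = 222, Σx = 26, Σ1 = 5.
And Σx·z = 663, Σz = 78.
Normal equations: [[222, 26]; [26, 5]]·[p, q]ᵀ = [663, 78]ᵀ.
Δ = 222·5 − 26² = 434.
p = (663·5 − 26·78)/434 = 1287/434; q = (222·78 − 26·663)/434 = 39/217.

p = 2.965, q = 0.180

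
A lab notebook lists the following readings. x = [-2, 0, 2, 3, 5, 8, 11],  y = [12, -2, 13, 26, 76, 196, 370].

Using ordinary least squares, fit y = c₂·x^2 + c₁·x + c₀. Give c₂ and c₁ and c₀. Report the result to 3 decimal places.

c₂ = 3.063, c₁ = 0.032, c₀ = -0.737

The normal system AᵀA·[c₂, c₁, c₀]ᵀ = Aᵀy is [[19475, 1995, 227]; [1995, 227, 27]; [227, 27, 7]]·[c₂, c₁, c₀]ᵀ = [59548, 6098, 691]ᵀ.
Row-reducing yields c₂ = 630191/205744, c₁ = 6565/205744, c₀ = -37911/51436.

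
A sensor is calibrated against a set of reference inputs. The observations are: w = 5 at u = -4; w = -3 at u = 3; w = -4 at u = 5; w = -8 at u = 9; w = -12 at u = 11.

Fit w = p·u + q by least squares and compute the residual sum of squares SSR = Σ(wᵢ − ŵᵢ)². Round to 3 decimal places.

SSR = 2.379

The normal equations are: 252·p + 24·q = -253;  24·p + 5·q = -22.
(Σu·u = 252, Σu = 24, Σ1 = 5, Σu·w = -253, Σw = -22.)
det = 252·5 − 24² = 684.
p = ((-253)·5 − 24·(-22))/684 = -737/684; q = (252·(-22) − 24·(-253))/684 = 44/57.
Residuals: -14/171, -41/76, 421/684, 211/228, -629/684; SSR = 1627/684.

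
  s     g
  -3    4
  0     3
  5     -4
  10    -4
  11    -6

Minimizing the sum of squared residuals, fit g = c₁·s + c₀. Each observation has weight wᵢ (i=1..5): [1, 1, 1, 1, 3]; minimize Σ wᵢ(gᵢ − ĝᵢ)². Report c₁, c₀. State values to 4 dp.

Sums needed: Σwᵢ·s·s = 497, Σwᵢ·s = 45, Σwᵢ·1 = 7.
Moment sums: Σwᵢ·s·g = -270, Σwᵢ·g = -19.
XᵀWX·[c₁, c₀]ᵀ = XᵀWg becomes [[497, 45]; [45, 7]]·[c₁, c₀]ᵀ = [-270, -19]ᵀ.
Eliminating c₀: 7·(row 1) − 45·(row 2) gives 1454·c₁ = 7·(-270) − 45·(-19) = -1035, so c₁ = -1035/1454.
Then c₀ = ((-19) − 45·(-1035/1454))/7 = 2707/1454.

c₁ = -0.7118, c₀ = 1.8618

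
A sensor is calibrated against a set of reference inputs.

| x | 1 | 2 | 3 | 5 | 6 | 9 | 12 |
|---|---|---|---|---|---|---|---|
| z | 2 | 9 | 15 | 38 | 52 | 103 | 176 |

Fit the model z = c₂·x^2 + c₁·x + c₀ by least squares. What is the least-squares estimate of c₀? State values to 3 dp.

Compute the Gram sums: Σx^2·x^2 = 29316, Σx^2·x = 2834, Σx^2 = 300, Σx·x = 300, Σx = 38, Σ1 = 7.
Moment sums: Σx^2·z = 36682, Σx·z = 3606, Σz = 395.
Inverting the 3×3 Gram matrix, [c₂, c₁, c₀]ᵀ = [156076/156401, 431899/156401, -208081/156401]ᵀ.

c₀ = -1.330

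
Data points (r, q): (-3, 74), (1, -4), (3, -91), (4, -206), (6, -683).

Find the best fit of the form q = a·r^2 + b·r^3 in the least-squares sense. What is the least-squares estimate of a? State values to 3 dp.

Normal-equation sums: Σr^2·r^2 = 1715, Σr^2·r^3 = 8801, Σr^3·r^3 = 52211.
Right-hand side: Σr^2·q = -28041, Σr^3·q = -165171.
Determinant 1715·52211 − 8801² = 12084264.
a = ((-28041)·52211 − 8801·(-165171))/12084264 = -432445/503511; b = (1715·(-165171) − 8801·(-28041))/12084264 = -1519976/503511.

a = -0.859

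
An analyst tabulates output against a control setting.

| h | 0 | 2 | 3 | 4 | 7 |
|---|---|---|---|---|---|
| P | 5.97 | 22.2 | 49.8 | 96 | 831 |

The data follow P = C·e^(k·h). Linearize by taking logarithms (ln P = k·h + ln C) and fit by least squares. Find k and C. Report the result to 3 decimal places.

With ln Pᵢ as the transformed response and hᵢ as the regressor:
AᵀA = [[78.0000, 16.0000]; [16.0000, 5]], rhs = [83.2400, 20.0818]ᵀ  (here Σh = 16.0000, Σ(h)² = 78.0000, Σln P = 20.0818, Σh·ln P = 83.2400).
Solving (det = 134.0000): k = 0.70814, ln C = 1.75032, so C = exp(1.75032) = 5.75642.

k = 0.708, C = 5.756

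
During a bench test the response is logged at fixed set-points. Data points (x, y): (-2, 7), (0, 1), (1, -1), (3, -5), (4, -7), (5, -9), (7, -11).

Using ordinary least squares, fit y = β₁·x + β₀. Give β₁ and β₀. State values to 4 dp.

From the data, Σx·x = 104, Σx = 18, Σ1 = 7.
And Σx·y = -180, Σy = -25.
Eliminating β₀: 7·(row 1) − 18·(row 2) gives 404·β₁ = 7·(-180) − 18·(-25) = -810, so β₁ = -405/202.
Then β₀ = ((-25) − 18·(-405/202))/7 = 160/101.

β₁ = -2.0050, β₀ = 1.5842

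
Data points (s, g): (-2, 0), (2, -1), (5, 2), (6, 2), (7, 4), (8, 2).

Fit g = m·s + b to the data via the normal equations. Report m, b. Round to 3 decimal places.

m = 0.361, b = -0.063

Forming AᵀA = [[182, 26]; [26, 6]] and Aᵀg = [64, 9]ᵀ gives AᵀA·[m, b]ᵀ = Aᵀg.
Eliminating b: 6·(row 1) − 26·(row 2) gives 416·m = 6·64 − 26·9 = 150, so m = 75/208.
Then b = (9 − 26·(75/208))/6 = -1/16.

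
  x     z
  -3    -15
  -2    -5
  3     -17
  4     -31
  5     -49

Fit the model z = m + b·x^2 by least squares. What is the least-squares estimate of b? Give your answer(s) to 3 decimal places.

From the data, Σ1 = 5, Σx^2 = 63, Σx^2·x^2 = 1059.
For Aᵀz: Σz = -117, Σx^2·z = -2029.
det = 5·1059 − 63² = 1326.
m = ((-117)·1059 − 63·(-2029))/1326 = 654/221; b = (5·(-2029) − 63·(-117))/1326 = -1387/663.

b = -2.092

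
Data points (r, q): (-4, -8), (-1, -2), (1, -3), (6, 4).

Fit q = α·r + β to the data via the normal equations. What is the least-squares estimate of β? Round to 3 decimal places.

XᵀX·[α, β]ᵀ = Xᵀq reads: 54·α + 2·β = 55;  2·α + 4·β = -9.
Δ = 54·4 − 2² = 212.
α = (55·4 − 2·(-9))/212 = 119/106; β = (54·(-9) − 2·55)/212 = -149/53.

β = -2.811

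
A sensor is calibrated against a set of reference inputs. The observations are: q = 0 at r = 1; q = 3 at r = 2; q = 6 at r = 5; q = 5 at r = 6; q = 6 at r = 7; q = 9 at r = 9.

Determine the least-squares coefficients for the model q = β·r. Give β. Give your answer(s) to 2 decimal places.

Compute the Gram sums: Σr·r = 196.
Right-hand side: Σr·q = 189.
β = 189/196 = 0.964286.

β = 0.96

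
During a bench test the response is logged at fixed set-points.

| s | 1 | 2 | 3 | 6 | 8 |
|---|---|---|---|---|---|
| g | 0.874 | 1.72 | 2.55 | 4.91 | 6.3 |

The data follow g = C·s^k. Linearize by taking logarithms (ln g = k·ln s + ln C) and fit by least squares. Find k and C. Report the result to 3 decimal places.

Taking logs, ln g = k·ln s + ln C, so regress ln g on ln s.
Σln s = 5.6630, Σ(ln s)² = 9.2219, Σln g = 4.7756, Σln s·ln g = 8.0828.
Normal system: [[9.2219, 5.6630]; [5.6630, 5]]·[k, ln C]ᵀ = [8.0828, 4.7756]ᵀ.
Δ = 9.2219·5 − (5.6630)² = 14.0403; k = (8.0828·5 − 5.6630·4.7756)/14.0403 = 0.95227, ln C = (9.2219·4.7756 − 5.6630·8.0828)/14.0403 = -0.12343, so C = exp(-0.12343) = 0.88389.

k = 0.952, C = 0.884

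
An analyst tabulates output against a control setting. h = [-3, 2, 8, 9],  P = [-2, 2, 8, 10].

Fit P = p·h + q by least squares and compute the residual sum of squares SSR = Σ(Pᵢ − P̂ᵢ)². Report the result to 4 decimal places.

SSR = 0.9574

Entries of AᵀA: Σh·h = 158, Σh = 16, Σ1 = 4.
Moment sums: Σh·P = 164, ΣP = 18.
AᵀA·[p, q]ᵀ = AᵀP becomes [[158, 16]; [16, 4]]·[p, q]ᵀ = [164, 18]ᵀ.
Determinant 158·4 − 16² = 376.
p = (164·4 − 16·18)/376 = 46/47; q = (158·18 − 16·164)/376 = 55/94.
Residuals: 33/94, -51/94, -39/94, 57/94; SSR = 45/47.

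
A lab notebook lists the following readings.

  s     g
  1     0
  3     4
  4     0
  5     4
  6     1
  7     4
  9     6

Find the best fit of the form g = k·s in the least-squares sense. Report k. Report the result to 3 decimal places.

k = 0.553

Entries of XᵀX: Σs·s = 217.
For Xᵀg: Σs·g = 120.
k = 120/217 = 0.552995.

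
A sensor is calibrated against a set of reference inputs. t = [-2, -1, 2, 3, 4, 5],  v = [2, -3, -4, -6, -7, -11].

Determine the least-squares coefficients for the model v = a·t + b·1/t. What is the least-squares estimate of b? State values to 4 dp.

b = 4.7456

The normal equations are: 59·a + 6·b = -110;  6·a + (6169/3600)·b = -119/20.
Determinant 59·(6169/3600) − 6² = 234371/3600.
a = ((-110)·(6169/3600) − 6·(-119/20))/(234371/3600) = -550070/234371; b = (59·(-119/20) − 6·(-110))/(234371/3600) = 1112220/234371.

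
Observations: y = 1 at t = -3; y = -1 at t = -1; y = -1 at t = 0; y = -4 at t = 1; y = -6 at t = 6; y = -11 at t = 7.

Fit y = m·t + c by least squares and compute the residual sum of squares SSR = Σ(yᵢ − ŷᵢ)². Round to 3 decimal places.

XᵀX·[m, c]ᵀ = Xᵀy reads: 96·m + 10·c = -119;  10·m + 6·c = -22.
Eliminating c: 6·(row 1) − 10·(row 2) gives 476·m = 6·(-119) − 10·(-22) = -494, so m = -247/238.
Then c = ((-22) − 10·(-247/238))/6 = -461/238.
Residuals: -3/17, -12/119, 223/238, -122/119, 515/238, -214/119; SSR = 2353/238.

SSR = 9.887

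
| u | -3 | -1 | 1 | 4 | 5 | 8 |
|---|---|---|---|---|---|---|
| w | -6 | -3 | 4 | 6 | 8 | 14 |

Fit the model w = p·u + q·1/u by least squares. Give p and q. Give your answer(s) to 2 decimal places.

The normal system MᵀM·[p, q]ᵀ = Mᵀw is [[116, 6]; [6, 32101/14400]]·[p, q]ᵀ = [201, 277/20]ᵀ.
Determinant 116·(32101/14400) − 6² = 801329/3600.
p = (201·(32101/14400) − 6·(277/20))/(801329/3600) = 5255661/3205316; q = (116·(277/20) − 6·201)/(801329/3600) = 1442160/801329.

p = 1.64, q = 1.80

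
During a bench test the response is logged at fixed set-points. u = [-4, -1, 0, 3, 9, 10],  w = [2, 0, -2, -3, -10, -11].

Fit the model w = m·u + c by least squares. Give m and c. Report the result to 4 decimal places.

From the data, Σu·u = 207, Σu = 17, Σ1 = 6.
And Σu·w = -217, Σw = -24.
MᵀM·[m, c]ᵀ = Mᵀw becomes [[207, 17]; [17, 6]]·[m, c]ᵀ = [-217, -24]ᵀ.
Eliminating c: 6·(row 1) − 17·(row 2) gives 953·m = 6·(-217) − 17·(-24) = -894, so m = -894/953.
Then c = ((-24) − 17·(-894/953))/6 = -1279/953.

m = -0.9381, c = -1.3421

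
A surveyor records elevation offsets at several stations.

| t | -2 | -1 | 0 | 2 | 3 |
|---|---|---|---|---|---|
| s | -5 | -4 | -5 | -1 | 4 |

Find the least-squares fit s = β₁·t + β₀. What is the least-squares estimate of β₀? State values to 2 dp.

Entries of MᵀM: Σt·t = 18, Σt = 2, Σ1 = 5.
Moment sums: Σt·s = 24, Σs = -11.
det = 18·5 − 2² = 86.
β₁ = (24·5 − 2·(-11))/86 = 71/43; β₀ = (18·(-11) − 2·24)/86 = -123/43.

β₀ = -2.86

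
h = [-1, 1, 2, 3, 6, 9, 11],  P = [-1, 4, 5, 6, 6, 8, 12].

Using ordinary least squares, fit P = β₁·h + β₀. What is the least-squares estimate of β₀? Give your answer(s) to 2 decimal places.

β₀ = 2.05

Forming MᵀM = [[253, 31]; [31, 7]] and MᵀP = [273, 40]ᵀ gives MᵀM·[β₁, β₀]ᵀ = MᵀP.
Eliminating β₀: 7·(row 1) − 31·(row 2) gives 810·β₁ = 7·273 − 31·40 = 671, so β₁ = 671/810.
Then β₀ = (40 − 31·(671/810))/7 = 1657/810.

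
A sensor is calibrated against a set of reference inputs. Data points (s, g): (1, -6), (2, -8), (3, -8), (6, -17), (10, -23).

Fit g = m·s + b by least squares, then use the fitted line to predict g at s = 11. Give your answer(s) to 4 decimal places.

ĝ = -25.4511

Forming MᵀM = [[150, 22]; [22, 5]] and Mᵀg = [-378, -62]ᵀ gives MᵀM·[m, b]ᵀ = Mᵀg.
det = 150·5 − 22² = 266.
m = ((-378)·5 − 22·(-62))/266 = -263/133; b = (150·(-62) − 22·(-378))/266 = -492/133.
At s = 11: ĝ = (-263/133)·(11) + (-492/133)·(1) = -3385/133.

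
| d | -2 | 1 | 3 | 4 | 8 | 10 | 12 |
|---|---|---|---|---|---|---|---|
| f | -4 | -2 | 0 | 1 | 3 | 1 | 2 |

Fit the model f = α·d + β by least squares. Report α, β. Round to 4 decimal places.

α = 0.4112, β = -1.9720

From the data, Σd·d = 338, Σd = 36, Σ1 = 7.
Right-hand side: Σd·f = 68, Σf = 1.
AᵀA·[α, β]ᵀ = Aᵀf becomes [[338, 36]; [36, 7]]·[α, β]ᵀ = [68, 1]ᵀ.
det = 338·7 − 36² = 1070.
α = (68·7 − 36·1)/1070 = 44/107; β = (338·1 − 36·68)/1070 = -211/107.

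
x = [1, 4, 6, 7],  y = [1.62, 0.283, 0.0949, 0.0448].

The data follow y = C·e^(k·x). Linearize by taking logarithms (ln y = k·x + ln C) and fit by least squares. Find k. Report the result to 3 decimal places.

Let Y = ln y. Fitting Y = k·x + ln C by least squares:
Σx = 18.0000, Σ(x)² = 102.0000, Σln y = -6.2404, Σx·ln y = -40.4352.
Equations: 102.0000·k + 18.0000·ln C = -40.4352;  18.0000·k + 4·ln C = -6.2404.
Slope k = (n·Σx·ln y − Σx·Σln y)/(n·Σ(x)² − (Σx)²) = (4·-40.4352 − 18.0000·-6.2404)/84.0000 = -0.58827; ln C = (Σln y − k·Σx)/n = 1.08711.

k = -0.588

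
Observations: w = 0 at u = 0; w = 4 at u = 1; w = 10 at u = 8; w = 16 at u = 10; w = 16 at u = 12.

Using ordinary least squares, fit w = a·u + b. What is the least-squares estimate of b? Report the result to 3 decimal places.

From the data, Σu·u = 309, Σu = 31, Σ1 = 5.
For Mᵀw: Σu·w = 436, Σw = 46.
MᵀM·[a, b]ᵀ = Mᵀw becomes [[309, 31]; [31, 5]]·[a, b]ᵀ = [436, 46]ᵀ.
Eliminating b: 5·(row 1) − 31·(row 2) gives 584·a = 5·436 − 31·46 = 754, so a = 377/292.
Then b = (46 − 31·(377/292))/5 = 349/292.

b = 1.195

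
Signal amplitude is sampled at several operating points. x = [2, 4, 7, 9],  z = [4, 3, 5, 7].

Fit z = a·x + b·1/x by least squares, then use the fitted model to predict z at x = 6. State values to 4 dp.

Normal-equation sums: Σx·x = 150, Σx·1/x = 4, Σ1/x·1/x = 21925/63504.
And Σx·z = 118, Σ1/x·z = 1069/252.
Δ = 150·(21925/63504) − 4² = 378781/10584.
a = (118·(21925/63504) − 4·(1069/252))/(378781/10584) = 754799/1136343; b = (150·(1069/252) − 4·118)/(378781/10584) = 1739052/378781.
At x = 6: ẑ = (754799/1136343)·(6) + (1739052/378781)·(1/6) = 1799440/378781.

ẑ = 4.7506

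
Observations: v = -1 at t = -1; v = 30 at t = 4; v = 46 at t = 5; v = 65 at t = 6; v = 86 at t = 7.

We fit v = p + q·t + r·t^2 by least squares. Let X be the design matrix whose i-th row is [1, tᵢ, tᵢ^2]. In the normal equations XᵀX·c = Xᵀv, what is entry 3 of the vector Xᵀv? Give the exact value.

8183

Entry 3 ↔ basis t^2, so (Xᵀv)_{3} = Σᵢ (t^2)·vᵢ = (1)·(-1) + (16)·(30) + (25)·(46) + (36)·(65) + (49)·(86) = 8183.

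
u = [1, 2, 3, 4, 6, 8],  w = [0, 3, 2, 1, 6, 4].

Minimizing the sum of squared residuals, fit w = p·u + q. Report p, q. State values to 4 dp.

Entries of XᵀX: Σu·u = 130, Σu = 24, Σ1 = 6.
And Σu·w = 84, Σw = 16.
XᵀX·[p, q]ᵀ = Xᵀw becomes [[130, 24]; [24, 6]]·[p, q]ᵀ = [84, 16]ᵀ.
Δ = 130·6 − 24² = 204.
p = (84·6 − 24·16)/204 = 10/17; q = (130·16 − 24·84)/204 = 16/51.

p = 0.5882, q = 0.3137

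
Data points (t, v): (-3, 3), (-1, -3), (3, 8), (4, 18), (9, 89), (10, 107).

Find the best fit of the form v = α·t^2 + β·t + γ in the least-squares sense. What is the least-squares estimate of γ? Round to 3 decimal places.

Normal-equation sums: Σt^2·t^2 = 16980, Σt^2·t = 1792, Σt^2 = 216, Σt·t = 216, Σt = 22, Σ1 = 6.
Right-hand side: Σt^2·v = 18293, Σt·v = 1961, Σv = 222.
Row-reducing yields α = 370603/368412, β = 63997/61402, γ = -559199/184206.

γ = -3.036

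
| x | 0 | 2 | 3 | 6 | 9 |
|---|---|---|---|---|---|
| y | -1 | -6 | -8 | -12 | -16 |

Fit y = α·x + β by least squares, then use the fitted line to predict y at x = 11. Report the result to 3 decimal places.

AᵀA·[α, β]ᵀ = Aᵀy reads: 130·α + 20·β = -252;  20·α + 5·β = -43.
(Σx·x = 130, Σx = 20, Σ1 = 5, Σx·y = -252, Σy = -43.)
det = 130·5 − 20² = 250.
α = ((-252)·5 − 20·(-43))/250 = -8/5; β = (130·(-43) − 20·(-252))/250 = -11/5.
At x = 11: ŷ = (-8/5)·(11) + (-11/5)·(1) = -99/5.

ŷ = -19.800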